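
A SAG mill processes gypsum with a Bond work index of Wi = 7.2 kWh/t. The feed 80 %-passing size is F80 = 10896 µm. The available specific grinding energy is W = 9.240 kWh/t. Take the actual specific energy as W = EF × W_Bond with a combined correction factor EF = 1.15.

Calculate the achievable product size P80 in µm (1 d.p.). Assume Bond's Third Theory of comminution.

P80 = 68.1 µm

W = 10 Wi / √P80 − 10 Wi / √F80
W_Bond = W / EF = 9.240 / 1.15 = 8.0348 kWh/t
P80^(−½) = W_Bond/(10 Wi) + F80^(−½)
  = 8.0348/(10·7.2) + 1/√10896 = 0.111594 + 0.009580 = 0.121174
P80 = (1/0.121174)² = 8.2526² = 68.11 µm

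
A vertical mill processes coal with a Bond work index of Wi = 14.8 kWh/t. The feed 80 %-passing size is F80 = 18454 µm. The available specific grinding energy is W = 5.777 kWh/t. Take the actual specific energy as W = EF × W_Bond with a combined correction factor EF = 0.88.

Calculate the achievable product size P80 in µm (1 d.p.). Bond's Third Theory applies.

P80 = 373.9 µm

Bond:  W = 10 Wi (1/√P − 1/√F)
W_Bond = W / EF = 5.777 / 0.88 = 6.5648 kWh/t
1/√P80 = 1/√F80 + W_Bond/(10·Wi)
  = 6.5648/(10·14.8) + 1/√18454 = 0.044357 + 0.007361 = 0.051718
P80 = (1/0.051718)² = 19.3357² = 373.87 µm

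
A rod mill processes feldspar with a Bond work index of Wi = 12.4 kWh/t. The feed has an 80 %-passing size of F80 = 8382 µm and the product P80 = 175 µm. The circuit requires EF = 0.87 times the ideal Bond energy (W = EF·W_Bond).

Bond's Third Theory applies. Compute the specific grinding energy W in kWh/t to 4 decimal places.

W = 10 Wi (P80^-0.5 − F80^-0.5)
1/√175 = 0.075593;  1/√8382 = 0.010923
W = 10·12.4·(0.075593 − 0.010923) = 8.0191 kWh/t
Corrected W = EF·W_Bond = 0.87·8.0191 = 6.9766 kWh/t

W = 6.9766 kWh/t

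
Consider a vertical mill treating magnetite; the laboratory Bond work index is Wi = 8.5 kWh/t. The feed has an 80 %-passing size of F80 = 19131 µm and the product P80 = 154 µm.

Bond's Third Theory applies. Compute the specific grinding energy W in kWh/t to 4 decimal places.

W = 6.2350 kWh/t

Bond: W = 10·Wi·(1/√P80 − 1/√F80)
1/√154 = 0.080582;  1/√19131 = 0.007230
W = 10·8.5·(0.080582 − 0.007230) = 6.2350 kWh/t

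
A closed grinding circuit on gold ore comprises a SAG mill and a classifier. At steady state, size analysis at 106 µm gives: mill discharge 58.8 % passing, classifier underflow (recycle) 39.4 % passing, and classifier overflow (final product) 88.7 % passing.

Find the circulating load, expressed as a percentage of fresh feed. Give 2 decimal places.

CL = 154.12 %

Mass balance on the −106 µm fraction:
(1+r)·d = r·u + o ⇒ r = (o−d)/(d−u)
r = (88.7 − 58.8)/(58.8 − 39.4) = 29.9/19.4 = 1.5412
CL = 100·r = 154.12 %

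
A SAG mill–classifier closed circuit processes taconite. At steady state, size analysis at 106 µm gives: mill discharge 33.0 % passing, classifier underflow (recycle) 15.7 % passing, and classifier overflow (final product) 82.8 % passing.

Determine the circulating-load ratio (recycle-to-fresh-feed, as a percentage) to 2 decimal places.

Balance %-passing 106 µm (r = R/F):
d + r·d = r·u + o → r(d−u) = o−d
r = (82.8 − 33.0)/(33.0 − 15.7) = 49.8/17.3 = 2.8786
CL = 100·r = 287.86 %

CL = 287.86 %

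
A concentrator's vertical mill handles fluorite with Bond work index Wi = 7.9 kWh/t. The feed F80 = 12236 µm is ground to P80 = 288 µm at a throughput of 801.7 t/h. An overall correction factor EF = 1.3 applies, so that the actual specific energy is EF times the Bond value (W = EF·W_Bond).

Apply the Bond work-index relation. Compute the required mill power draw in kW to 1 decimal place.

P = 4107.3 kW

W_Bond = 10·Wi·(1/√P₈₀ − 1/√F₈₀)
W = 10·7.9·(1/√288 − 1/√12236) = 10·7.9·(0.049885) = 3.9409 kWh/t
Apply correction: 3.9409 × 1.3 = 5.1232 kWh/t
P_mill = W·ṁ = 5.1232·801.7 = 4107.3 kW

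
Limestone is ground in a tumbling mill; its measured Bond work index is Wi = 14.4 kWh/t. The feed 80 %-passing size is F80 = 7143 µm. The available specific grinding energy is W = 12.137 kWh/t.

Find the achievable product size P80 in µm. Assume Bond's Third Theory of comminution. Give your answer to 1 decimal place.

P80 = 108.2 µm

Bond: W = 10·Wi·(1/√P80 − 1/√F80)
1/√P80 = 1/√F80 + W/(10·Wi)
  = 12.1370/(10·14.4) + 1/√7143 = 0.084285 + 0.011832 = 0.096117
P80 = (1/0.096117)² = 10.4040² = 108.24 µm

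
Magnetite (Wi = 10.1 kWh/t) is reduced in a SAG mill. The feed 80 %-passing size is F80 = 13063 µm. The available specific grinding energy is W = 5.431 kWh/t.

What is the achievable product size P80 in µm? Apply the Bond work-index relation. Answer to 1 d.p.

P80 = 255.8 µm

W = 10 Wi (P80^-0.5 − F80^-0.5)
P80^(−½) = W/(10 Wi) + F80^(−½)
  = 5.4310/(10·10.1) + 1/√13063 = 0.053772 + 0.008749 = 0.062522
P80 = (1/0.062522)² = 15.9945² = 255.82 µm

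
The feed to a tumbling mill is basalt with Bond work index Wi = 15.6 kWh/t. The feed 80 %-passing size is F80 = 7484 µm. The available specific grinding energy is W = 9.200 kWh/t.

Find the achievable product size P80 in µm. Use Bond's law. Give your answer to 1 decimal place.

W = 10·Wi·[P80^(−½) − F80^(−½)]
P80^(−½) = W/(10 Wi) + F80^(−½)
  = 9.2000/(10·15.6) + 1/√7484 = 0.058974 + 0.011559 = 0.070534
P80 = (1/0.070534)² = 14.1776² = 201.00 µm

P80 = 201.0 µm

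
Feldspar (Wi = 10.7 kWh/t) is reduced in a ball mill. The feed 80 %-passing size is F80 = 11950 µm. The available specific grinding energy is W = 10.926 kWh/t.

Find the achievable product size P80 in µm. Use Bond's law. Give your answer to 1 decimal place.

P80 = 80.8 µm

W = 10·Wi·[P80^(−½) − F80^(−½)]
P80^-0.5 = F80^-0.5 + W/(10 Wi)
  = 10.9260/(10·10.7) + 1/√11950 = 0.102112 + 0.009148 = 0.111260
P80 = (1/0.111260)² = 8.9880² = 80.78 µm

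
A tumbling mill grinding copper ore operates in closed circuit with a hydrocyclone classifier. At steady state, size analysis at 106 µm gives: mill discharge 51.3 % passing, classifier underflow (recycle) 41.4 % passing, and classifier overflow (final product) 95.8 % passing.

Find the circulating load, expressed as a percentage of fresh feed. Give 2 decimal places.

CL = 449.49 %

Classifier node, passing 106 µm:
r = (o − d)/(d − u)
r = (95.8 − 51.3)/(51.3 − 41.4) = 44.5/9.9 = 4.4949
CL = 100·r = 449.49 %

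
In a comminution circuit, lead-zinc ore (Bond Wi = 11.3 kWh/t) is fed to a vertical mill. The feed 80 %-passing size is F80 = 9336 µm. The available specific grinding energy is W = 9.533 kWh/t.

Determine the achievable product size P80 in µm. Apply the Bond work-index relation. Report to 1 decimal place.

W = 10 Wi (P80^-0.5 − F80^-0.5)
P80^(−½) = W/(10 Wi) + F80^(−½)
  = 9.5330/(10·11.3) + 1/√9336 = 0.084363 + 0.010350 = 0.094712
P80 = (1/0.094712)² = 10.5583² = 111.48 µm

P80 = 111.5 µm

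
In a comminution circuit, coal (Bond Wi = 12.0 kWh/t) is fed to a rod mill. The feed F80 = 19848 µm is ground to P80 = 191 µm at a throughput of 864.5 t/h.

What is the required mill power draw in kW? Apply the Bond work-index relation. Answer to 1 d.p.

W = 10 Wi (1/√P80 − 1/√F80)  [Bond]
W = 10·12.0·(1/√191 − 1/√19848) = 10·12.0·(0.065259) = 7.8311 kWh/t
Mill draw = 7.8311 × 864.5 = 6770.0 kW

P = 6770.0 kW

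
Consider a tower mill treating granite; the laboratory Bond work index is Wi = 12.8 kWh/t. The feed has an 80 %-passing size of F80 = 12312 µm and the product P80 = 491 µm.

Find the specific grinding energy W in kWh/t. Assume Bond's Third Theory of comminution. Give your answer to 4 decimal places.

W = 4.6230 kWh/t

W = 10 Wi / √P80 − 10 Wi / √F80
1/√491 = 0.045129;  1/√12312 = 0.009012
W = 10·12.8·(0.045129 − 0.009012) = 4.6230 kWh/t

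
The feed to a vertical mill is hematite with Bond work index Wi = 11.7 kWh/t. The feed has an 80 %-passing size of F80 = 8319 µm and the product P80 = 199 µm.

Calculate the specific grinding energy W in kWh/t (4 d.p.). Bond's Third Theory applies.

W = 7.0111 kWh/t

W = 10·Wi·(P80^(-½) − F80^(-½))
1/√199 = 0.070888;  1/√8319 = 0.010964
W = 10·11.7·(0.070888 − 0.010964) = 7.0111 kWh/t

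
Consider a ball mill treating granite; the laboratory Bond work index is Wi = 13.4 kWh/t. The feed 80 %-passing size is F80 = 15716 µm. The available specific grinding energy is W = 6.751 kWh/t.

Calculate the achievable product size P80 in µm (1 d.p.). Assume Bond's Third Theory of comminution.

W_Bond = 10·Wi·(1/√P₈₀ − 1/√F₈₀)
P80^-0.5 = F80^-0.5 + W/(10 Wi)
  = 6.7510/(10·13.4) + 1/√15716 = 0.050381 + 0.007977 = 0.058357
P80 = (1/0.058357)² = 17.1358² = 293.64 µm

P80 = 293.6 µm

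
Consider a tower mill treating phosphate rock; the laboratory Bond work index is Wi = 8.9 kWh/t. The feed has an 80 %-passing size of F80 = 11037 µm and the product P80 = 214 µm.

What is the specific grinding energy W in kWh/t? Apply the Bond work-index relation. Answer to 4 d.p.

Bond: W = 10·Wi·(1/√P80 − 1/√F80)
1/√214 = 0.068359;  1/√11037 = 0.009519
W = 10·8.9·(0.068359 − 0.009519) = 5.2368 kWh/t

W = 5.2368 kWh/t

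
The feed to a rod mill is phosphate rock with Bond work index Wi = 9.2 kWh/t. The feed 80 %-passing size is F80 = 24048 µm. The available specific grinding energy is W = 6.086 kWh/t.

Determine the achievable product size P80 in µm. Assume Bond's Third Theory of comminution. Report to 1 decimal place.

Bond:  W = 10 Wi (1/√P − 1/√F)
1/√P80 = 1/√F80 + W/(10·Wi)
  = 6.0860/(10·9.2) + 1/√24048 = 0.066152 + 0.006449 = 0.072601
P80 = (1/0.072601)² = 13.7740² = 189.72 µm

P80 = 189.7 µm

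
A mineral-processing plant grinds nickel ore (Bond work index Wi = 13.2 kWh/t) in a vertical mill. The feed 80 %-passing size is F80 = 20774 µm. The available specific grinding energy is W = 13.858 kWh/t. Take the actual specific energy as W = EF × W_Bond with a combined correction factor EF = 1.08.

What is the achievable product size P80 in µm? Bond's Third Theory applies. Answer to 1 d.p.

W_Bond = 10·Wi·(1/√P₈₀ − 1/√F₈₀)
W_Bond = W / EF = 13.858 / 1.08 = 12.8315 kWh/t
⇒ 1/√P80 = W_Bond/(10 Wi) + 1/√F80
  = 12.8315/(10·13.2) + 1/√20774 = 0.097208 + 0.006938 = 0.104146
P80 = (1/0.104146)² = 9.6019² = 92.20 µm

P80 = 92.2 µm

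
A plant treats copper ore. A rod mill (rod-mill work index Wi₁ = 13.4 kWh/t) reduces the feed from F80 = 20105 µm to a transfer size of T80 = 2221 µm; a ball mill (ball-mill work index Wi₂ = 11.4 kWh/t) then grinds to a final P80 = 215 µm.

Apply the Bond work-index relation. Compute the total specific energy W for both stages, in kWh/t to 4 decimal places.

W = 7.2541 kWh/t

W = 10 Wi / √P80 − 10 Wi / √F80
Stage 1 (20105→2221 µm, Wi₁=13.4): W₁ = 10·13.4·(0.021219 − 0.007053) = 1.8983 kWh/t
Stage 2 (2221→215 µm, Wi₂=11.4): W₂ = 10·11.4·(0.068199 − 0.021219) = 5.3558 kWh/t
W = W₁ + W₂ = 1.8983 + 5.3558 = 7.2541 kWh/t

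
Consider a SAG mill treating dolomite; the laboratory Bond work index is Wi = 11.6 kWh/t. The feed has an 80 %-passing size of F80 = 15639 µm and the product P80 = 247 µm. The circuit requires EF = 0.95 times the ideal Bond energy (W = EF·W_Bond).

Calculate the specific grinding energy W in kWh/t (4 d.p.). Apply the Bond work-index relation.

W = 6.1307 kWh/t

W_Bond = 10·Wi·(1/√P₈₀ − 1/√F₈₀)
1/√247 = 0.063628;  1/√15639 = 0.007996
W = 10·11.6·(0.063628 − 0.007996) = 6.4533 kWh/t
W_actual = 0.95 × 6.4533 = 6.1307 kWh/t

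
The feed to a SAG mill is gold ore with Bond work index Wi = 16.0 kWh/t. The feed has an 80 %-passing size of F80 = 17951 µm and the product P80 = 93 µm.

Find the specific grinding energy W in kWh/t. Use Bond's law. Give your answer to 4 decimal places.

W = 15.3970 kWh/t

W = 10 Wi (P80^-0.5 − F80^-0.5)
1/√93 = 0.103695;  1/√17951 = 0.007464
W = 10·16.0·(0.103695 − 0.007464) = 15.3970 kWh/t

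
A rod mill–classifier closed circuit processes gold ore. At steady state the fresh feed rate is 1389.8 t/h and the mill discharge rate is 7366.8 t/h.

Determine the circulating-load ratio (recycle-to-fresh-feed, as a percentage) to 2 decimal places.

CL = 430.06 %

Discharge = new feed + return, hence
R = M − F = 7366.8 − 1389.8 = 5977.0 t/h
CL = 100·R/F = 100·5977.0/1389.8 = 430.06 %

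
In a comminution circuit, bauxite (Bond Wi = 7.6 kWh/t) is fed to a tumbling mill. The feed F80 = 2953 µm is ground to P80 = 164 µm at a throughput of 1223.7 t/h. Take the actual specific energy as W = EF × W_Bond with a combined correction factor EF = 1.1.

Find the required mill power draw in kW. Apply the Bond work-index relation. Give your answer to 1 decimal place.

W = 10·Wi·[P80^(−½) − F80^(−½)]
W = 10·7.6·(1/√164 − 1/√2953) = 10·7.6·(0.059685) = 4.5360 kWh/t
With EF = 1.1: W = 4.5360·1.1 = 4.9896 kWh/t
Power = W × throughput = 4.9896 kWh/t × 1223.7 t/h = 6105.8 kW

P = 6105.8 kW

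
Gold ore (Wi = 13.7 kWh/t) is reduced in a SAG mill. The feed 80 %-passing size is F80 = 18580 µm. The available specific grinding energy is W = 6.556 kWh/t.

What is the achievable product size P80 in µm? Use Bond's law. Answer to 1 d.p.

P80 = 328.3 µm

W = 10 Wi (1/√P80 − 1/√F80)  [Bond]
⇒ 1/√P80 = W/(10 Wi) + 1/√F80
  = 6.5560/(10·13.7) + 1/√18580 = 0.047854 + 0.007336 = 0.055190
P80 = (1/0.055190)² = 18.1191² = 328.30 µm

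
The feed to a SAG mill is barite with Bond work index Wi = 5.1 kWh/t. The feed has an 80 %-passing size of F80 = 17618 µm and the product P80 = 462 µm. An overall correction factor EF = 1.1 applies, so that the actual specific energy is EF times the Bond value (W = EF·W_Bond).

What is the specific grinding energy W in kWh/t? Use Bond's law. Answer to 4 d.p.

Bond:  W = 10 Wi (1/√P − 1/√F)
1/√462 = 0.046524;  1/√17618 = 0.007534
W = 10·5.1·(0.046524 − 0.007534) = 1.9885 kWh/t
With EF = 1.1: W = 1.9885·1.1 = 2.1874 kWh/t

W = 2.1874 kWh/t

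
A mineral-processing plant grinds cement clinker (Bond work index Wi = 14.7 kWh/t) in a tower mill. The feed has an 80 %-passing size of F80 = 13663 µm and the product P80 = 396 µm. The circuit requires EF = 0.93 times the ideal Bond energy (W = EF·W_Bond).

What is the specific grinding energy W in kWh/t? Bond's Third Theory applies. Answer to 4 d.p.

W = 10 Wi / √P80 − 10 Wi / √F80
1/√396 = 0.050252;  1/√13663 = 0.008555
W = 10·14.7·(0.050252 − 0.008555) = 6.1294 kWh/t
W_actual = 0.93 × 6.1294 = 5.7004 kWh/t

W = 5.7004 kWh/t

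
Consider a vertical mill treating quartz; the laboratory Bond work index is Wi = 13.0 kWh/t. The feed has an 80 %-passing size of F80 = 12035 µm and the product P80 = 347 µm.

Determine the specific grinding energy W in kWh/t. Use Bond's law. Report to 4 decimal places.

W = 5.7938 kWh/t

W = 10 Wi (1/√P80 − 1/√F80)  [Bond]
1/√347 = 0.053683;  1/√12035 = 0.009115
W = 10·13.0·(0.053683 − 0.009115) = 5.7938 kWh/t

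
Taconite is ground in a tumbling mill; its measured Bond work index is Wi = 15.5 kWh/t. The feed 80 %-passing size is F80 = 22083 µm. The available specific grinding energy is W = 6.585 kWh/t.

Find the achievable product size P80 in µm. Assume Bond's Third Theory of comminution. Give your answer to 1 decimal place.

W = 10 Wi (1/√P80 − 1/√F80)  [Bond]
P80^(−½) = W/(10 Wi) + F80^(−½)
  = 6.5850/(10·15.5) + 1/√22083 = 0.042484 + 0.006729 = 0.049213
P80 = (1/0.049213)² = 20.3198² = 412.89 µm

P80 = 412.9 µm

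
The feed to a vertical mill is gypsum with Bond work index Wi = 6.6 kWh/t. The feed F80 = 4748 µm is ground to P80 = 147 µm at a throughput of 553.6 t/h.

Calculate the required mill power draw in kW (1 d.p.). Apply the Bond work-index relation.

Bond: W = 10·Wi·(1/√P80 − 1/√F80)
W = 10·6.6·(1/√147 − 1/√4748) = 10·6.6·(0.067966) = 4.4858 kWh/t
P = W·T = 4.4858·553.6 = 2483.3 kW

P = 2483.3 kW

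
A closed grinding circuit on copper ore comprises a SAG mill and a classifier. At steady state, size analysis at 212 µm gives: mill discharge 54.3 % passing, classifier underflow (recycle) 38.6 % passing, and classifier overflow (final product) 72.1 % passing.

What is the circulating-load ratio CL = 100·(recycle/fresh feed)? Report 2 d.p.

Balance %-passing 212 µm (r = R/F):
(1+r)·d = r·u + o ⇒ r = (o−d)/(d−u)
r = (72.1 − 54.3)/(54.3 − 38.6) = 17.8/15.7 = 1.1338
CL = 100·r = 113.38 %

CL = 113.38 %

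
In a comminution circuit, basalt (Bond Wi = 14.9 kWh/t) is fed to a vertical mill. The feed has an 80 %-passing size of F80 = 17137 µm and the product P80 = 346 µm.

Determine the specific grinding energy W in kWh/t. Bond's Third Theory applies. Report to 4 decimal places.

W = 6.8721 kWh/t

W_Bond = 10·Wi·(1/√P₈₀ − 1/√F₈₀)
1/√346 = 0.053760;  1/√17137 = 0.007639
W = 10·14.9·(0.053760 − 0.007639) = 6.8721 kWh/t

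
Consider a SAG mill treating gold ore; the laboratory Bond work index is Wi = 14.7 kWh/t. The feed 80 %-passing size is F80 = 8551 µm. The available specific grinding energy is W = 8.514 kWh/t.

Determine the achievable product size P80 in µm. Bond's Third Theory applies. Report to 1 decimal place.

P80 = 211.7 µm

W = 10 Wi (1/√P80 − 1/√F80)  [Bond]
P80^(−½) = W/(10 Wi) + F80^(−½)
  = 8.5140/(10·14.7) + 1/√8551 = 0.057918 + 0.010814 = 0.068732
P80 = (1/0.068732)² = 14.5492² = 211.68 µm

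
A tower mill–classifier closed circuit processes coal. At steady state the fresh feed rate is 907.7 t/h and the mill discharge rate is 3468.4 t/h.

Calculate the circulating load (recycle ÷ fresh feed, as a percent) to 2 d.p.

Discharge = new feed + return, hence
R = M − F = 3468.4 − 907.7 = 2560.7 t/h
CL = 100·R/F = 100·2560.7/907.7 = 282.11 %

CL = 282.11 %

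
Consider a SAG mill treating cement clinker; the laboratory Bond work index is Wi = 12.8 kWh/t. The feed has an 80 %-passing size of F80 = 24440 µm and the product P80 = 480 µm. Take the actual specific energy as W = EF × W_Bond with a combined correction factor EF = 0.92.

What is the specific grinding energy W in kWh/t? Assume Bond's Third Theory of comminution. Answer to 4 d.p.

W_Bond = 10·Wi·(1/√P₈₀ − 1/√F₈₀)
1/√480 = 0.045644;  1/√24440 = 0.006397
W = 10·12.8·(0.045644 − 0.006397) = 5.0236 kWh/t
Corrected W = EF·W_Bond = 0.92·5.0236 = 4.6217 kWh/t

W = 4.6217 kWh/t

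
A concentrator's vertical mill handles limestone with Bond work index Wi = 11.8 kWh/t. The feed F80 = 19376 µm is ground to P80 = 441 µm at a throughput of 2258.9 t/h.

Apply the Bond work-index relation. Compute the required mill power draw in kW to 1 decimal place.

Bond:  W = 10 Wi (1/√P − 1/√F)
W = 10·11.8·(1/√441 − 1/√19376) = 10·11.8·(0.040435) = 4.7713 kWh/t
Mill draw = 4.7713 × 2258.9 = 10778.0 kW

P = 10778.0 kW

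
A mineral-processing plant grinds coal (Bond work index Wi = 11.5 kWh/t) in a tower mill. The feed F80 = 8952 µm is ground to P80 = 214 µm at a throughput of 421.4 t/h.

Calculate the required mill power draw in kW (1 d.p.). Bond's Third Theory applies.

Bond: W = 10·Wi·(1/√P80 − 1/√F80)
W = 10·11.5·(1/√214 − 1/√8952) = 10·11.5·(0.057789) = 6.6458 kWh/t
Power = W × throughput = 6.6458 kWh/t × 421.4 t/h = 2800.5 kW

P = 2800.5 kW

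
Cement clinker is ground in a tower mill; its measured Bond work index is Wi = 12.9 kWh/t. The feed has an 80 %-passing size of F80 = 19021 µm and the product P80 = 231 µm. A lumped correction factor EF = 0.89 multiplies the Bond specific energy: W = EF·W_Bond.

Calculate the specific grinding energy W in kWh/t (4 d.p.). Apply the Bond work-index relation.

W_Bond = 10·Wi·(1/√P₈₀ − 1/√F₈₀)
1/√231 = 0.065795;  1/√19021 = 0.007251
W = 10·12.9·(0.065795 − 0.007251) = 7.5522 kWh/t
Corrected W = EF·W_Bond = 0.89·7.5522 = 6.7215 kWh/t

W = 6.7215 kWh/t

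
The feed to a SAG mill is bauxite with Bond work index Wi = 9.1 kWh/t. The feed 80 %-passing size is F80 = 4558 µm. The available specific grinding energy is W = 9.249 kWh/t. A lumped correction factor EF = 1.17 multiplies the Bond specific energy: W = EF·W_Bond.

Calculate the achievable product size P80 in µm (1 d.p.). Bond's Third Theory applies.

P80 = 96.7 µm

W = 10·Wi·(P80^(-½) − F80^(-½))
W_Bond = W / EF = 9.249 / 1.17 = 7.9051 kWh/t
1/√P80 = 1/√F80 + W_Bond/(10·Wi)
  = 7.9051/(10·9.1) + 1/√4558 = 0.086870 + 0.014812 = 0.101682
P80 = (1/0.101682)² = 9.8346² = 96.72 µm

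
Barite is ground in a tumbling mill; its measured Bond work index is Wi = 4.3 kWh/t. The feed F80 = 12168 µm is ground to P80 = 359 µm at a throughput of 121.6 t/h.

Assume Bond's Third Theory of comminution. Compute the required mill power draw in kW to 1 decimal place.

P = 228.6 kW

W_Bond = 10·Wi·(1/√P₈₀ − 1/√F₈₀)
W = 10·4.3·(1/√359 − 1/√12168) = 10·4.3·(0.043713) = 1.8796 kWh/t
Power = W × throughput = 1.8796 kWh/t × 121.6 t/h = 228.6 kW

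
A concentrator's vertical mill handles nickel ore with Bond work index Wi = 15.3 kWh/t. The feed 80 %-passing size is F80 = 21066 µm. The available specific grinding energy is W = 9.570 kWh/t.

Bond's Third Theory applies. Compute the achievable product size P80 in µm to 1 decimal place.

P80 = 207.4 µm

W = 10 Wi (P80^-0.5 − F80^-0.5)
P80^(−½) = W/(10 Wi) + F80^(−½)
  = 9.5700/(10·15.3) + 1/√21066 = 0.062549 + 0.006890 = 0.069439
P80 = (1/0.069439)² = 14.4012² = 207.39 µm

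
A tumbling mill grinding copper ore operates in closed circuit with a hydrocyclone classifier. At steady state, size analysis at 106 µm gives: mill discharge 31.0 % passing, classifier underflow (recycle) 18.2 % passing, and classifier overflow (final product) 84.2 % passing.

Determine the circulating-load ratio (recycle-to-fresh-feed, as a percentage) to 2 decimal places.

CL = 415.62 %

Two-product formula at 106 µm:
d + r·d = r·u + o → r(d−u) = o−d
r = (84.2 − 31.0)/(31.0 − 18.2) = 53.2/12.8 = 4.1562
CL = 100·r = 415.62 %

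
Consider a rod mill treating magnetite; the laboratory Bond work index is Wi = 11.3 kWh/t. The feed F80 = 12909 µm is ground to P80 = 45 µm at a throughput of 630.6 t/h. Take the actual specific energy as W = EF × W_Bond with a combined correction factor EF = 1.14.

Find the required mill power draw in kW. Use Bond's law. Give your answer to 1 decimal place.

Bond:  W = 10 Wi (1/√P − 1/√F)
W = 10·11.3·(1/√45 − 1/√12909) = 10·11.3·(0.140270) = 15.8505 kWh/t
Corrected W = EF·W_Bond = 1.14·15.8505 = 18.0696 kWh/t
Power = W × throughput = 18.0696 kWh/t × 630.6 t/h = 11394.7 kW

P = 11394.7 kW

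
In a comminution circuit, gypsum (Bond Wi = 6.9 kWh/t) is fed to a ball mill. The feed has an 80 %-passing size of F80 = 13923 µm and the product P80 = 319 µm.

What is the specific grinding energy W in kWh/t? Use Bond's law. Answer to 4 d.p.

W = 3.2785 kWh/t

W = 10 Wi (P80^-0.5 − F80^-0.5)
1/√319 = 0.055989;  1/√13923 = 0.008475
W = 10·6.9·(0.055989 − 0.008475) = 3.2785 kWh/t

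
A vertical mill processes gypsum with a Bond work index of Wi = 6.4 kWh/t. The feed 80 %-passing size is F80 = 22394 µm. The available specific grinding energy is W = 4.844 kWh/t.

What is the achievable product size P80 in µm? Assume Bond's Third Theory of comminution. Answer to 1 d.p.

P80 = 147.4 µm

W = 10 Wi (1/√P80 − 1/√F80)  [Bond]
⇒ 1/√P80 = W/(10 Wi) + 1/√F80
  = 4.8440/(10·6.4) + 1/√22394 = 0.075688 + 0.006682 = 0.082370
P80 = (1/0.082370)² = 12.1404² = 147.39 µm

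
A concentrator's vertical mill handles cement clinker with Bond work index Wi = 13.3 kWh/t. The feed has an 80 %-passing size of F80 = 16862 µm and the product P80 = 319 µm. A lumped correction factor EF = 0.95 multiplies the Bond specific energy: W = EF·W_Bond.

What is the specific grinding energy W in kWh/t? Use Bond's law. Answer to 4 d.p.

W = 10 Wi (P80^-0.5 − F80^-0.5)
1/√319 = 0.055989;  1/√16862 = 0.007701
W = 10·13.3·(0.055989 − 0.007701) = 6.4223 kWh/t
W_actual = 0.95 × 6.4223 = 6.1012 kWh/t

W = 6.1012 kWh/t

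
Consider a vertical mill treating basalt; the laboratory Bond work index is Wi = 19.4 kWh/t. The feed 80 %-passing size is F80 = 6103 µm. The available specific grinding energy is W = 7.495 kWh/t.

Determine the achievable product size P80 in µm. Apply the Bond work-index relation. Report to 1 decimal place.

P80 = 378.0 µm

W = 10 Wi / √P80 − 10 Wi / √F80
P80^(−½) = W/(10 Wi) + F80^(−½)
  = 7.4950/(10·19.4) + 1/√6103 = 0.038634 + 0.012801 = 0.051435
P80 = (1/0.051435)² = 19.4422² = 378.00 µm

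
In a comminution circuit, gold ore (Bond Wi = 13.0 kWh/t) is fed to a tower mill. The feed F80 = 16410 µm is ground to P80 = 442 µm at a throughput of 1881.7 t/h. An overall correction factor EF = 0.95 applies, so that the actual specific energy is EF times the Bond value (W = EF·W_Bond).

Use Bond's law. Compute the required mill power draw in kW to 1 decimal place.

P = 9239.6 kW

W = 10 Wi / √P80 − 10 Wi / √F80
W = 10·13.0·(1/√442 − 1/√16410) = 10·13.0·(0.039759) = 5.1686 kWh/t
Corrected W = EF·W_Bond = 0.95·5.1686 = 4.9102 kWh/t
P = W·T = 4.9102·1881.7 = 9239.6 kW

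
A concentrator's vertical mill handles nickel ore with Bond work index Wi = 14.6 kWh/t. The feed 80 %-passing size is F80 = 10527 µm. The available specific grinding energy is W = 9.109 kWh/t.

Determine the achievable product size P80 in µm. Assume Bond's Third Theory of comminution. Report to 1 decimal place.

Bond:  W = 10 Wi (1/√P − 1/√F)
P80^-0.5 = F80^-0.5 + W/(10 Wi)
  = 9.1090/(10·14.6) + 1/√10527 = 0.062390 + 0.009746 = 0.072137
P80 = (1/0.072137)² = 13.8625² = 192.17 µm

P80 = 192.2 µm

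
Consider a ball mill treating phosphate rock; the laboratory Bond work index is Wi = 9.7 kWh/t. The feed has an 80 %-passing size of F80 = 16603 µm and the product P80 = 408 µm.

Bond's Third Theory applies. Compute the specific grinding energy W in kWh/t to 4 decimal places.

Bond: W = 10·Wi·(1/√P80 − 1/√F80)
1/√408 = 0.049507;  1/√16603 = 0.007761
W = 10·9.7·(0.049507 − 0.007761) = 4.0494 kWh/t

W = 4.0494 kWh/t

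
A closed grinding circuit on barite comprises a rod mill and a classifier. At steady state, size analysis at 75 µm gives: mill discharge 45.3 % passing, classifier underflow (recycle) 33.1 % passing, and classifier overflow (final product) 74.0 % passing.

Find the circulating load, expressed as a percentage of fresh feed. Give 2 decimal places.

CL = 235.25 %

Mass balance on the −75 µm fraction:
(1+r)·d = r·u + o ⇒ r = (o−d)/(d−u)
r = (74.0 − 45.3)/(45.3 − 33.1) = 28.7/12.2 = 2.3525
CL = 100·r = 235.25 %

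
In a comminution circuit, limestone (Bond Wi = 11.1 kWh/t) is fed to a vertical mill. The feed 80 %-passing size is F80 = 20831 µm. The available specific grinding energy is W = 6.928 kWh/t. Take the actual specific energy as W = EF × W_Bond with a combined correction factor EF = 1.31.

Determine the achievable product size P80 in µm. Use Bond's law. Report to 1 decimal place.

W = 10 Wi (P80^-0.5 − F80^-0.5)
W_Bond = W / EF = 6.928 / 1.31 = 5.2885 kWh/t
P80^-0.5 = F80^-0.5 + W_Bond/(10 Wi)
  = 5.2885/(10·11.1) + 1/√20831 = 0.047645 + 0.006929 = 0.054573
P80 = (1/0.054573)² = 18.3240² = 335.77 µm

P80 = 335.8 µm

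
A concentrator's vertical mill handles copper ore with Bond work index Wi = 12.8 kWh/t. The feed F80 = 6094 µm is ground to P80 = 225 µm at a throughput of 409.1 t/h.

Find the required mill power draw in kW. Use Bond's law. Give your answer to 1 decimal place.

P = 2820.2 kW

W = 10 Wi (1/√P80 − 1/√F80)  [Bond]
W = 10·12.8·(1/√225 − 1/√6094) = 10·12.8·(0.053857) = 6.8937 kWh/t
Mill draw = 6.8937 × 409.1 = 2820.2 kW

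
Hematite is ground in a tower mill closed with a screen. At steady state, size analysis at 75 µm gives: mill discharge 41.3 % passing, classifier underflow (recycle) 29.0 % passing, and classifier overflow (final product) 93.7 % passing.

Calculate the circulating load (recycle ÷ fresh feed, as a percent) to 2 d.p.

Mass balance on the −75 µm fraction:
(1+r)d = ru + o → r = (o−d)/(d−u)
r = (93.7 − 41.3)/(41.3 − 29.0) = 52.4/12.3 = 4.2602
CL = 100·r = 426.02 %

CL = 426.02 %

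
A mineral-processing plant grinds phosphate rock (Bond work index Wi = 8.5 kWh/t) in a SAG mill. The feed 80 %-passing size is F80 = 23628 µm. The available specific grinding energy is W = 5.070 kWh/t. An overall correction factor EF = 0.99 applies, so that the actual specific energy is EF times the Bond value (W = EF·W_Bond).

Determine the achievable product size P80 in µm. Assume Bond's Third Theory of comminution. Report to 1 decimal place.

W = 10·Wi·(P80^(-½) − F80^(-½))
W_Bond = W / EF = 5.070 / 0.99 = 5.1212 kWh/t
⇒ 1/√P80 = W_Bond/(10·Wi) + 1/√F80
  = 5.1212/(10·8.5) + 1/√23628 = 0.060250 + 0.006506 = 0.066755
P80 = (1/0.066755)² = 14.9801² = 224.40 µm

P80 = 224.4 µm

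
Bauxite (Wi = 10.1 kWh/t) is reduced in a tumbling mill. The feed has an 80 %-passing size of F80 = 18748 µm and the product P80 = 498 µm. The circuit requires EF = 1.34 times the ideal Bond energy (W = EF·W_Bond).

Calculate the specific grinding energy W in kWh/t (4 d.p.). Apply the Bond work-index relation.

W = 5.0763 kWh/t

W = 10 Wi (P80^-0.5 − F80^-0.5)
1/√498 = 0.044811;  1/√18748 = 0.007303
W = 10·10.1·(0.044811 − 0.007303) = 3.7883 kWh/t
With EF = 1.34: W = 3.7883·1.34 = 5.0763 kWh/t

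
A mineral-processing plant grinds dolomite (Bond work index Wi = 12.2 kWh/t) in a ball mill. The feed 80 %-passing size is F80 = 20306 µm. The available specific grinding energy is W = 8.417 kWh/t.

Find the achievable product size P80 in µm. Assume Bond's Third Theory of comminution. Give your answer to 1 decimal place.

W = 10·Wi·[P80^(−½) − F80^(−½)]
P80^-0.5 = F80^-0.5 + W/(10 Wi)
  = 8.4170/(10·12.2) + 1/√20306 = 0.068992 + 0.007018 = 0.076009
P80 = (1/0.076009)² = 13.1563² = 173.09 µm

P80 = 173.1 µm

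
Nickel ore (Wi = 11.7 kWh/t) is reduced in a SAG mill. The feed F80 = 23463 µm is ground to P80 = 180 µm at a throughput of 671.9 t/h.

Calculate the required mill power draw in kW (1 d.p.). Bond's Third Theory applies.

W = 10 Wi (1/√P80 − 1/√F80)  [Bond]
W = 10·11.7·(1/√180 − 1/√23463) = 10·11.7·(0.068007) = 7.9568 kWh/t
Mill draw = 7.9568 × 671.9 = 5346.2 kW

P = 5346.2 kW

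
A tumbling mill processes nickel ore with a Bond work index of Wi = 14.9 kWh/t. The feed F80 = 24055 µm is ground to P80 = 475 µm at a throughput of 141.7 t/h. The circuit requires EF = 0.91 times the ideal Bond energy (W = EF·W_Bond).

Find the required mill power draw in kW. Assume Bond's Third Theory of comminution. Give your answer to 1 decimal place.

P = 757.7 kW

W = 10 Wi / √P80 − 10 Wi / √F80
W = 10·14.9·(1/√475 − 1/√24055) = 10·14.9·(0.039436) = 5.8759 kWh/t
Apply correction: 5.8759 × 0.91 = 5.3471 kWh/t
P = W·T = 5.3471·141.7 = 757.7 kW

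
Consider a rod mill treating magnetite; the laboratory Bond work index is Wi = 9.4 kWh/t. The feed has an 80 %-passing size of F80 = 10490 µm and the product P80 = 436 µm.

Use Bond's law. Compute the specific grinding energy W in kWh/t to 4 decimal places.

Bond:  W = 10 Wi (1/√P − 1/√F)
1/√436 = 0.047891;  1/√10490 = 0.009764
W = 10·9.4·(0.047891 − 0.009764) = 3.5840 kWh/t

W = 3.5840 kWh/t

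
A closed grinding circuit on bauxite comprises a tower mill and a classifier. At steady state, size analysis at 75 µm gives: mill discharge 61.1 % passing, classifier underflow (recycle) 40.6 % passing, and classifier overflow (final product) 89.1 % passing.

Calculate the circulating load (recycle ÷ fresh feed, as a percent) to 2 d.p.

Let r = R/F. Size balance at 75 µm:
(1+r)·d = r·u + o ⇒ r = (o−d)/(d−u)
r = (89.1 − 61.1)/(61.1 − 40.6) = 28.0/20.5 = 1.3659
CL = 100·r = 136.59 %

CL = 136.59 %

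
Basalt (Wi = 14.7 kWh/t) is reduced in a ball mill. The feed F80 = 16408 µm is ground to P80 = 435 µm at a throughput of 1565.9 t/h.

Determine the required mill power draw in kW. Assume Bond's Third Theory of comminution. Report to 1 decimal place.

P = 9239.6 kW

W = 10 Wi (P80^-0.5 − F80^-0.5)
W = 10·14.7·(1/√435 − 1/√16408) = 10·14.7·(0.040140) = 5.9005 kWh/t
P_mill = W·ṁ = 5.9005·1565.9 = 9239.6 kW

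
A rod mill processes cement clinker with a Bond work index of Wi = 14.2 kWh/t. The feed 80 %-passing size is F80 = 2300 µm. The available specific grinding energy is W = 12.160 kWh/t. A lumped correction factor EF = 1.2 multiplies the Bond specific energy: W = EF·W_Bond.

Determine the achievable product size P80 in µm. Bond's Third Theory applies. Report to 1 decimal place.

W = 10·Wi·(P80^(-½) − F80^(-½))
W_Bond = W / EF = 12.160 / 1.2 = 10.1333 kWh/t
⇒ 1/√P80 = W_Bond/(10 Wi) + 1/√F80
  = 10.1333/(10·14.2) + 1/√2300 = 0.071362 + 0.020851 = 0.092213
P80 = (1/0.092213)² = 10.8445² = 117.60 µm

P80 = 117.6 µm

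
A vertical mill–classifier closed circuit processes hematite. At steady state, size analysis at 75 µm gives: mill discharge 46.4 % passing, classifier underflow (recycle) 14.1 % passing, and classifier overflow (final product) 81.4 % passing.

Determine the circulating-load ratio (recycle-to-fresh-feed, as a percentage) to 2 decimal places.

CL = 108.36 %

Balance %-passing 75 µm (r = R/F):
Fd + Rd = Ru + Fo ⇒ R/F = (o−d)/(d−u)
r = (81.4 − 46.4)/(46.4 − 14.1) = 35.0/32.3 = 1.0836
CL = 100·r = 108.36 %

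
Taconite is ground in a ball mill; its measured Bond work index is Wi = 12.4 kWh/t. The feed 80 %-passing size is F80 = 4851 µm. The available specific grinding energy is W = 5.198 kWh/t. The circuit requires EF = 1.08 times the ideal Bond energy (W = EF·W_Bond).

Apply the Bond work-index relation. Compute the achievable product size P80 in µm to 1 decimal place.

W_Bond = 10·Wi·(1/√P₈₀ − 1/√F₈₀)
W_Bond = W / EF = 5.198 / 1.08 = 4.8130 kWh/t
1/√P80 = 1/√F80 + W_Bond/(10·Wi)
  = 4.8130/(10·12.4) + 1/√4851 = 0.038814 + 0.014358 = 0.053172
P80 = (1/0.053172)² = 18.8069² = 353.70 µm

P80 = 353.7 µm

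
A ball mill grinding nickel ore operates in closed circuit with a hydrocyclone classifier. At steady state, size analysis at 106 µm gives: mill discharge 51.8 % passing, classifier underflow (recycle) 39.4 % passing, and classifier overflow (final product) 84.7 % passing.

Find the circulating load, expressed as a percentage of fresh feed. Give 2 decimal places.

CL = 265.32 %

Two-product formula at 106 µm:
Fd + Rd = Ru + Fo ⇒ R/F = (o−d)/(d−u)
r = (84.7 − 51.8)/(51.8 − 39.4) = 32.9/12.4 = 2.6532
CL = 100·r = 265.32 %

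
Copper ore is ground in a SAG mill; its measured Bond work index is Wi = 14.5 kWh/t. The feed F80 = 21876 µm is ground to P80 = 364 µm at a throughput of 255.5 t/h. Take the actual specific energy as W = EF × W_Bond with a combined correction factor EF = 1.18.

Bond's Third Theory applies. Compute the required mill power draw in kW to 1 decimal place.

P = 1995.8 kW

W = 10·Wi·[P80^(−½) − F80^(−½)]
W = 10·14.5·(1/√364 − 1/√21876) = 10·14.5·(0.045653) = 6.6197 kWh/t
With EF = 1.18: W = 6.6197·1.18 = 7.8113 kWh/t
Mill draw = 7.8113 × 255.5 = 1995.8 kW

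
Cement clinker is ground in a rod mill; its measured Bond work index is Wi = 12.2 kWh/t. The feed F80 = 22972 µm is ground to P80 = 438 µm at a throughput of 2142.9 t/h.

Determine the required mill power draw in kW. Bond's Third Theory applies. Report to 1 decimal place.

W_Bond = 10·Wi·(1/√P₈₀ − 1/√F₈₀)
W = 10·12.2·(1/√438 − 1/√22972) = 10·12.2·(0.041184) = 5.0245 kWh/t
P = W·T = 5.0245·2142.9 = 10766.9 kW

P = 10766.9 kW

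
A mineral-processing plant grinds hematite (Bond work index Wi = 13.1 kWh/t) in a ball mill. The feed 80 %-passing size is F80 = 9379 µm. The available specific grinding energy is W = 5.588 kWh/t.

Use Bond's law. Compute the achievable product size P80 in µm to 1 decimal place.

P80 = 356.2 µm

W = 10·Wi·(P80^(-½) − F80^(-½))
P80^-0.5 = F80^-0.5 + W/(10 Wi)
  = 5.5880/(10·13.1) + 1/√9379 = 0.042656 + 0.010326 = 0.052982
P80 = (1/0.052982)² = 18.8742² = 356.24 µm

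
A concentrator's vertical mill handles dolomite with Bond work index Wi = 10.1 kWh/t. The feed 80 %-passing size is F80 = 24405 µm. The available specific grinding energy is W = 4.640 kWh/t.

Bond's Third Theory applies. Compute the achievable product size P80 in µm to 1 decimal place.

P80 = 365.0 µm

Bond: W = 10·Wi·(1/√P80 − 1/√F80)
1/√P80 = 1/√F80 + W/(10·Wi)
  = 4.6400/(10·10.1) + 1/√24405 = 0.045941 + 0.006401 = 0.052342
P80 = (1/0.052342)² = 19.1052² = 365.01 µm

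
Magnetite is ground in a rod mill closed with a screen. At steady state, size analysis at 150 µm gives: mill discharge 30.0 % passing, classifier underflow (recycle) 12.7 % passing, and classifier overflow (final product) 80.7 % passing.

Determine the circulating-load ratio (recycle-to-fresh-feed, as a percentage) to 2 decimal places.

CL = 293.06 %

Two-product formula at 150 µm:
r = (o − d)/(d − u)
r = (80.7 − 30.0)/(30.0 − 12.7) = 50.7/17.3 = 2.9306
CL = 100·r = 293.06 %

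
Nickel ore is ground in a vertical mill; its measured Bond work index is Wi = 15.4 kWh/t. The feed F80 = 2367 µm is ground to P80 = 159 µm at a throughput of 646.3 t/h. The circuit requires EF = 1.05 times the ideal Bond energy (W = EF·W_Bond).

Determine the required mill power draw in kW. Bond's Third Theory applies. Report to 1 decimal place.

W_Bond = 10·Wi·(1/√P₈₀ − 1/√F₈₀)
W = 10·15.4·(1/√159 − 1/√2367) = 10·15.4·(0.058751) = 9.0476 kWh/t
Apply correction: 9.0476 × 1.05 = 9.5000 kWh/t
Power = W × throughput = 9.5000 kWh/t × 646.3 t/h = 6139.9 kW

P = 6139.9 kW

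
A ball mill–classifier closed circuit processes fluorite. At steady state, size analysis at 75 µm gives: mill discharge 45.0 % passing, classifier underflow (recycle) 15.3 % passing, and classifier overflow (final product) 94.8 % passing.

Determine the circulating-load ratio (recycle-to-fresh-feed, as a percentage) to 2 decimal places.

CL = 167.68 %

Balance %-passing 75 µm (r = R/F):
(1+r)d = ru + o → r = (o−d)/(d−u)
r = (94.8 − 45.0)/(45.0 − 15.3) = 49.8/29.7 = 1.6768
CL = 100·r = 167.68 %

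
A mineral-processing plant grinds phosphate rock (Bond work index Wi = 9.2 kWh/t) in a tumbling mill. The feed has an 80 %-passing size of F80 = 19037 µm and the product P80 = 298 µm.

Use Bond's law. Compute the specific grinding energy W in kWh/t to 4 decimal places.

W = 4.6626 kWh/t

W = 10·Wi·[P80^(−½) − F80^(−½)]
1/√298 = 0.057928;  1/√19037 = 0.007248
W = 10·9.2·(0.057928 − 0.007248) = 4.6626 kWh/t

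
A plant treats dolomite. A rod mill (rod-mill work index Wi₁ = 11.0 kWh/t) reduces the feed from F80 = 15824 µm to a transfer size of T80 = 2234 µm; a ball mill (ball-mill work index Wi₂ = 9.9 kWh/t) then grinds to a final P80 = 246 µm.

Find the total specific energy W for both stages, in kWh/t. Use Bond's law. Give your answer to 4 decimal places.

W = 10·Wi·[P80^(−½) − F80^(−½)]
Stage 1 (15824→2234 µm, Wi₁=11.0): W₁ = 10·11.0·(0.021157 − 0.007950) = 1.4528 kWh/t
Stage 2 (2234→246 µm, Wi₂=9.9): W₂ = 10·9.9·(0.063758 − 0.021157) = 4.2174 kWh/t
W = W₁ + W₂ = 1.4528 + 4.2174 = 5.6703 kWh/t

W = 5.6703 kWh/t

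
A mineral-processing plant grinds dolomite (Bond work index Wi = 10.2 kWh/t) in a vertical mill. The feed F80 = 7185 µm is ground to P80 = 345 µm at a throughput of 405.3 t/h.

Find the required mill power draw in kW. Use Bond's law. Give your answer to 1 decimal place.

Bond:  W = 10 Wi (1/√P − 1/√F)
W = 10·10.2·(1/√345 − 1/√7185) = 10·10.2·(0.042041) = 4.2882 kWh/t
Power = W × throughput = 4.2882 kWh/t × 405.3 t/h = 1738.0 kW

P = 1738.0 kW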